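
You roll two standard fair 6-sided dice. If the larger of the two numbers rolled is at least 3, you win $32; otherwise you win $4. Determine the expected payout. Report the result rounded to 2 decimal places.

$28.89

E[payout] = (1/9)·4 + (8/9)·32 = 260/9
≈ $28.89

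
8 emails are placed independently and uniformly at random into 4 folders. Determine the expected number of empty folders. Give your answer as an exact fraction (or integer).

6561/16384

Let Xⱼ=1 if folder j is empty. P(Xⱼ=1) = ((4-1)/4)^8 = 6561/65536.
By linearity, E[#empty] = 4·6561/65536 = 6561/16384.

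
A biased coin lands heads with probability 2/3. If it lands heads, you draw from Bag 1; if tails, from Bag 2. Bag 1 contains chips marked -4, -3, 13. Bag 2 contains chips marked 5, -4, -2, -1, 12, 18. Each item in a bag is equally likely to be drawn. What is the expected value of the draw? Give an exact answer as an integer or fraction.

E[X | Bag 1] = (-4 − 3 + 13)/3 = 2
E[X | Bag 2] = (5 − 4 − 2 − 1 + 12 + 18)/6 = 14/3
E[X] = (2/3)·2 + (1/3)·14/3 = 26/9

26/9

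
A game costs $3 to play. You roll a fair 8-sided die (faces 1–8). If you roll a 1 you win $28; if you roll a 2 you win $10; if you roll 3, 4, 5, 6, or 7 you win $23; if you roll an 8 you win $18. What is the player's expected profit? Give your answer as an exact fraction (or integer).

147/8 dollars

E[payout] = (1/8)·10 + (1/8)·18 + (5/8)·23 + (1/8)·28 = 171/8
Expected profit = 171/8 − 3 = 147/8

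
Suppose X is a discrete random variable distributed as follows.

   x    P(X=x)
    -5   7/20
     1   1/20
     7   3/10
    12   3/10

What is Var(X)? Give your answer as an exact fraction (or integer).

507/10

E[X] = (7/20)·(-5) + (1/20)·1 + (3/10)·7 + (3/10)·12 = 4
E[X²] = (7/20)·25 + (1/20)·1 + (3/10)·49 + (3/10)·144 = 667/10
Var(X) = 667/10 − (4)² = 507/10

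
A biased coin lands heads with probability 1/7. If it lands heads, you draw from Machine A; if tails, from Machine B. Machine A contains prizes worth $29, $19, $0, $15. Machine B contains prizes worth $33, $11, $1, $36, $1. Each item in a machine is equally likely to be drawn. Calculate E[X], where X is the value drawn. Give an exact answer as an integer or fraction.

2283/140 dollars

E[X | Machine A] = (29 + 19 + 0 + 15)/4 = 63/4
E[X | Machine B] = (33 + 11 + 1 + 36 + 1)/5 = 82/5
E[X] = (1/7)·63/4 + (6/7)·82/5 = 2283/140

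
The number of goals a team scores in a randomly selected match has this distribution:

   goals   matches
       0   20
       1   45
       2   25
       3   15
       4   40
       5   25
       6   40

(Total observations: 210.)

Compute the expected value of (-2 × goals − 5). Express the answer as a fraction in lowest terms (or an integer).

Total = 210, so P(goals=0) = 20/210, etc.
E[-2x-5] = (2/21)·(-5) + (3/14)·(-7) + (5/42)·(-9) + (1/14)·(-11) + (4/21)·(-13) + (5/42)·(-15) + (4/21)·(-17)
     = -34/3

-34/3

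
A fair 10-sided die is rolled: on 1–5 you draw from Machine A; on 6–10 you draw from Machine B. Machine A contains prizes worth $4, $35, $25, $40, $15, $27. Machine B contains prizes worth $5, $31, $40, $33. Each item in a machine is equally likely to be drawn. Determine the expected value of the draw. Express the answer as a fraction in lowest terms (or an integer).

E[X | Machine A] = (4 + 35 + 25 + 40 + 15 + 27)/6 = 73/3
E[X | Machine B] = (5 + 31 + 40 + 33)/4 = 109/4
E[X] = (1/2)·73/3 + (1/2)·109/4 = 619/24

619/24 dollars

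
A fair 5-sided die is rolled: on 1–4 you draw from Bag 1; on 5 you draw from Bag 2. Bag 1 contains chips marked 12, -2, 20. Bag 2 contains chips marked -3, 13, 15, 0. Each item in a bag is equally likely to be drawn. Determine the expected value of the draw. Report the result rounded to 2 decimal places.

E[X | Bag 1] = (12 − 2 + 20)/3 = 10
E[X | Bag 2] = (-3 + 13 + 15 + 0)/4 = 25/4
E[X] = (4/5)·10 + (1/5)·25/4 = 37/4 ≈ 9.25

9.25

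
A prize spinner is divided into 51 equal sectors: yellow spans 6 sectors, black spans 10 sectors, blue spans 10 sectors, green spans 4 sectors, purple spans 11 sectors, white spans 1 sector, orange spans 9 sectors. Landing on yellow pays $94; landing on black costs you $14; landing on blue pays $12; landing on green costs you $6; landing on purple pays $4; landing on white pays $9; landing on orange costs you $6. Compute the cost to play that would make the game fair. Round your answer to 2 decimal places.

E[payout] = (6/51)·94 + (10/51)·(-14) + (10/51)·12 + (4/51)·(-6) + (11/51)·4 + (1/51)·9 + (9/51)·(-6) = 173/17
Fair fee = E[payout] = 173/17 ≈ $10.18

$10.18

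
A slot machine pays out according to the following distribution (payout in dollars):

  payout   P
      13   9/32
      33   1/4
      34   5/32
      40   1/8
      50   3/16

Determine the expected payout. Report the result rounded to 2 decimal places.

E[X] = (9/32)·13 + (1/4)·33 + (5/32)·34 + (1/8)·40 + (3/16)·50
     = 1011/32 ≈ 31.59

$31.59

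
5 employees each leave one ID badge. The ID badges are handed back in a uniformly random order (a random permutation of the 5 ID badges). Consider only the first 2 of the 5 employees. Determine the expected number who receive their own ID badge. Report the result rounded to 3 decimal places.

0.400

Let Xᵢ = 1 if person i gets their own ID badge. For each i, P(Xᵢ=1) = 1/5.
By linearity of expectation, E[X₁+…+X_2] = 2·(1/5) = 2/5.
≈ 0.400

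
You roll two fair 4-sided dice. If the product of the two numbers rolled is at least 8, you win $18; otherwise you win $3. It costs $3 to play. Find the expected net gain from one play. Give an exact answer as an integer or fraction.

E[payout] = (5/8)·3 + (3/8)·18 = 69/8
Expected profit = 69/8 − 3 = 45/8

45/8 dollars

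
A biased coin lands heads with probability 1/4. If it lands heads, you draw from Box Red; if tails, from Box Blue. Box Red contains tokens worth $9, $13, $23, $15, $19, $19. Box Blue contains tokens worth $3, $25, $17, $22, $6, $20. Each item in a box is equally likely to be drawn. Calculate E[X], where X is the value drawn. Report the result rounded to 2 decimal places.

E[X | Box Red] = (9 + 13 + 23 + 15 + 19 + 19)/6 = 49/3
E[X | Box Blue] = (3 + 25 + 17 + 22 + 6 + 20)/6 = 31/2
E[X] = (1/4)·49/3 + (3/4)·31/2 = 377/24 ≈ 15.71

$15.71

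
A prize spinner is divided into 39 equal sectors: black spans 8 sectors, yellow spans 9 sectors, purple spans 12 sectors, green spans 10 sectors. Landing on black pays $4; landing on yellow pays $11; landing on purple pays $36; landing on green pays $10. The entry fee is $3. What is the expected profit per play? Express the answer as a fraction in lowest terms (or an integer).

$14

E[payout] = (8/39)·4 + (9/39)·11 + (12/39)·36 + (10/39)·10 = 17
Expected profit = 17 − 3 = 14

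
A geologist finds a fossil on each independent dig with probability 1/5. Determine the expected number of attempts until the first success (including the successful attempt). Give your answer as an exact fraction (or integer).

For a geometric distribution, E[trials] = 1/p = 1/(1/5) = 5.

5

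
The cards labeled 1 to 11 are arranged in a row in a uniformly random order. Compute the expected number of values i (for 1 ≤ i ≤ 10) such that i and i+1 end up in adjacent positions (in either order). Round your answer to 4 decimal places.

For each i ∈ {1,…,10}, let Xᵢ = 1 if i and i+1 are adjacent. P(Xᵢ=1) = 2·(11−1)!/11! = 2/11.
By linearity, E[ΣXᵢ] = (10)·(2/11) = 20/11.
≈ 1.8182

1.8182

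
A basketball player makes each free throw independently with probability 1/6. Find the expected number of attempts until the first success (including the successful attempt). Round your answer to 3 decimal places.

6.000

For a geometric distribution, E[trials] = 1/p = 1/(1/6) = 6.
≈ 6.000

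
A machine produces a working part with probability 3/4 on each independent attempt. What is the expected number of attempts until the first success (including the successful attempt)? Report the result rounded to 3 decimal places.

1.333

For a geometric distribution, E[trials] = 1/p = 1/(3/4) = 4/3.
≈ 1.333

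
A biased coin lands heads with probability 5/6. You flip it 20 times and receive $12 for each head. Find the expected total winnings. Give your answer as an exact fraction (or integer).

E[#heads] = 20·5/6 = 50/3 (linearity over flips).
E[winnings] = 12·50/3 = 200.

$200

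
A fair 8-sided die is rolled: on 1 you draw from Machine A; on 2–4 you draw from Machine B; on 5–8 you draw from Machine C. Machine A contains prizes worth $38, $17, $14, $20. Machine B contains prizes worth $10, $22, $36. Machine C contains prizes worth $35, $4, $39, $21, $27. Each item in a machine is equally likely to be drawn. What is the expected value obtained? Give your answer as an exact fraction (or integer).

3821/160 dollars

E[X | Machine A] = (38 + 17 + 14 + 20)/4 = 89/4
E[X | Machine B] = (10 + 22 + 36)/3 = 68/3
E[X | Machine C] = (35 + 4 + 39 + 21 + 27)/5 = 126/5
E[X] = (1/8)·89/4 + (3/8)·68/3 + (1/2)·126/5 = 3821/160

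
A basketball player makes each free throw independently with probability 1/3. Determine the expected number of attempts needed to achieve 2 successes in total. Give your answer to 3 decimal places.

6.000

By linearity (sum of 2 independent geometric waits), E[trials] = 2/p = 2/(1/3) = 6.
≈ 6.000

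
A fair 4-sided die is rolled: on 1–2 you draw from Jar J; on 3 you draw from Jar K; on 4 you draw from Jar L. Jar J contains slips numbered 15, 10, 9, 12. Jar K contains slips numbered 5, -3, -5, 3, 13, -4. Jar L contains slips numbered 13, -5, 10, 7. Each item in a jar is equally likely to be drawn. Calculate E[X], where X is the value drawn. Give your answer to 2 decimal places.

7.69

E[X | Jar J] = (15 + 10 + 9 + 12)/4 = 23/2
E[X | Jar K] = (5 − 3 − 5 + 3 + 13 − 4)/6 = 3/2
E[X | Jar L] = (13 − 5 + 10 + 7)/4 = 25/4
E[X] = (1/2)·23/2 + (1/4)·3/2 + (1/4)·25/4 = 123/16 ≈ 7.69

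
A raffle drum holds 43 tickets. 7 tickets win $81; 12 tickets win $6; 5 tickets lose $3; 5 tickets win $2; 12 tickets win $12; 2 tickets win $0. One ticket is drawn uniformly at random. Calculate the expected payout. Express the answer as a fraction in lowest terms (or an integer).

E[payout] = (7/43)·81 + (12/43)·6 + (5/43)·(-3) + (5/43)·2 + (12/43)·12 + (2/43)·0 = 778/43

778/43 dollars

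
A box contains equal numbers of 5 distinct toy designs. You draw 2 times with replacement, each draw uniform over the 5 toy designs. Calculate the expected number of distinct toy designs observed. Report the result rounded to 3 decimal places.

Let Xⱼ=1 if type j appears at least once. P(Xⱼ=1) = 1 − ((5−1)/5)^2 = 9/25.
E[#distinct] = 5·9/25 = 9/5.
≈ 1.800

1.800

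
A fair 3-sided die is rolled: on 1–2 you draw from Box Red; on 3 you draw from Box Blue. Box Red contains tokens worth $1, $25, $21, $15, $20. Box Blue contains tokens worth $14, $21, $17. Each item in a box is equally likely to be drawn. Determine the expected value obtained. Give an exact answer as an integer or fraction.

E[X | Box Red] = (1 + 25 + 21 + 15 + 20)/5 = 82/5
E[X | Box Blue] = (14 + 21 + 17)/3 = 52/3
E[X] = (2/3)·82/5 + (1/3)·52/3 = 752/45

752/45 dollars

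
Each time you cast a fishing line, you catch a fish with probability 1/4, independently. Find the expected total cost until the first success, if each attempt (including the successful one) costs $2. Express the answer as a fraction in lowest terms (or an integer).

E[#attempts] = 1/p = 4; E[cost] = 2·4 = 8.

$8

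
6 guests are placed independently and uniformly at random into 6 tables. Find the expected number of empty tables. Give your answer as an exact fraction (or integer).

Let Xⱼ=1 if table j is empty. P(Xⱼ=1) = ((6-1)/6)^6 = 15625/46656.
By linearity, E[#empty] = 6·15625/46656 = 15625/7776.

15625/7776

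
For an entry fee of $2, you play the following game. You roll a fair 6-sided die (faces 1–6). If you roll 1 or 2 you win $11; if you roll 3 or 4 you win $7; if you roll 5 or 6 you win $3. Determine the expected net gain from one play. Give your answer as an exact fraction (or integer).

$5

E[payout] = (1/3)·3 + (1/3)·7 + (1/3)·11 = 7
Expected profit = 7 − 2 = 5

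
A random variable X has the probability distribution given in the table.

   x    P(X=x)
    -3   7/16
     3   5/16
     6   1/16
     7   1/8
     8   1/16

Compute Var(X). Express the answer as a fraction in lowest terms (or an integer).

E[X] = (7/16)·(-3) + (5/16)·3 + (1/16)·6 + (1/8)·7 + (1/16)·8 = 11/8
E[X²] = (7/16)·9 + (5/16)·9 + (1/16)·36 + (1/8)·49 + (1/16)·64 = 153/8
Var(X) = 153/8 − (11/8)² = 1103/64

1103/64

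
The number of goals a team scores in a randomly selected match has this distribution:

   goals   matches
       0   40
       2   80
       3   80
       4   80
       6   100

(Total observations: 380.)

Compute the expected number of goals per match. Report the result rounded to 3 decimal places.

Total = 380, so P(goals=0) = 40/380, etc.
E[X] = (2/19)·0 + (4/19)·2 + (4/19)·3 + (4/19)·4 + (5/19)·6
     = 66/19 ≈ 3.474

3.474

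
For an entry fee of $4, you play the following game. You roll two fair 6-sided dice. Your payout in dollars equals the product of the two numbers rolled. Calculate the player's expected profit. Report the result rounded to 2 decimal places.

$8.25

Distribution of the product of the two numbers rolled: 1 w.p. 1/36, 2 w.p. 1/18, 3 w.p. 1/18, 4 w.p. 1/12, 5 w.p. 1/18, 6 w.p. 1/9, …
E[payout] = (1/36)·1 + (1/18)·2 + (1/18)·3 + (1/12)·4 + (1/18)·5 + (1/9)·6 + (1/18)·8 + (1/36)·9 + (1/18)·10 + (1/9)·12 + (1/18)·15 + (1/36)·16 + (1/18)·18 + (1/18)·20 + (1/18)·24 + (1/36)·25 + (1/18)·30 + (1/36)·36 = 49/4
Expected profit = 49/4 − 4 = 33/4 ≈ $8.25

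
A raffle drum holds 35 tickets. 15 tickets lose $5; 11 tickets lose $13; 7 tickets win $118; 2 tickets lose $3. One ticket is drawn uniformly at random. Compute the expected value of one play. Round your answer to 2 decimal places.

E[payout] = (15/35)·(-5) + (11/35)·(-13) + (7/35)·118 + (2/35)·(-3) = 86/5
≈ $17.20

$17.20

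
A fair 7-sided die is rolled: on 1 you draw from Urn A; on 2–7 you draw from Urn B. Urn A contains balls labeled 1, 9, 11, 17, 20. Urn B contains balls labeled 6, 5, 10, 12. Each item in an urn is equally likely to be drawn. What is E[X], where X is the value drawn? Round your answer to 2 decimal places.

8.73

E[X | Urn A] = (1 + 9 + 11 + 17 + 20)/5 = 58/5
E[X | Urn B] = (6 + 5 + 10 + 12)/4 = 33/4
E[X] = (1/7)·58/5 + (6/7)·33/4 = 611/70 ≈ 8.73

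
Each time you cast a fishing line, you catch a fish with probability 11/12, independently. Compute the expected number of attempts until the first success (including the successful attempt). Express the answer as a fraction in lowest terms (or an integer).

12/11

For a geometric distribution, E[trials] = 1/p = 1/(11/12) = 12/11.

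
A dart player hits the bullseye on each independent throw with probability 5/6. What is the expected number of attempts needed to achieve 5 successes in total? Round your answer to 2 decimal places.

6.00

By linearity (sum of 5 independent geometric waits), E[trials] = 5/p = 5/(5/6) = 6.
≈ 6.00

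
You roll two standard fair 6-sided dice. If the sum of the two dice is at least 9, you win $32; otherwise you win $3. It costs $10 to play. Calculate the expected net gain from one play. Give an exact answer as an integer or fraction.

19/18 dollars

E[payout] = (13/18)·3 + (5/18)·32 = 199/18
Expected profit = 199/18 − 10 = 19/18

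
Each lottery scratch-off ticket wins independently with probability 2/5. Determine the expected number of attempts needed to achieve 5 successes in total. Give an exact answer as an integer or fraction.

By linearity (sum of 5 independent geometric waits), E[trials] = 5/p = 5/(2/5) = 25/2.

25/2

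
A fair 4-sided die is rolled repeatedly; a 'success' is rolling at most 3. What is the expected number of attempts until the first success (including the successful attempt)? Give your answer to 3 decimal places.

For a geometric distribution, E[trials] = 1/p = 1/(3/4) = 4/3.
≈ 1.333

1.333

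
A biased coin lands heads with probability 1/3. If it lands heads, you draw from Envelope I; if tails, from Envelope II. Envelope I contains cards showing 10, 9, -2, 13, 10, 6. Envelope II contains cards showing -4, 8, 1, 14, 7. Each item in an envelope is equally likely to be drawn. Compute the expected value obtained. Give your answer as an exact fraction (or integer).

271/45

E[X | Envelope I] = (10 + 9 − 2 + 13 + 10 + 6)/6 = 23/3
E[X | Envelope II] = (-4 + 8 + 1 + 14 + 7)/5 = 26/5
E[X] = (1/3)·23/3 + (2/3)·26/5 = 271/45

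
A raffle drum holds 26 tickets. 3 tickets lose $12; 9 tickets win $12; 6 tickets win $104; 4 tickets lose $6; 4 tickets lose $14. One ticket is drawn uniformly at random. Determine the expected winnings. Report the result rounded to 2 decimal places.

E[payout] = (3/26)·(-12) + (9/26)·12 + (6/26)·104 + (4/26)·(-6) + (4/26)·(-14) = 308/13
≈ $23.69

$23.69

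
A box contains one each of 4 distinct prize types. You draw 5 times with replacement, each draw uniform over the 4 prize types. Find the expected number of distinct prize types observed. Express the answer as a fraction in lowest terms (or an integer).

Let Xⱼ=1 if type j appears at least once. P(Xⱼ=1) = 1 − ((4−1)/4)^5 = 781/1024.
E[#distinct] = 4·781/1024 = 781/256.

781/256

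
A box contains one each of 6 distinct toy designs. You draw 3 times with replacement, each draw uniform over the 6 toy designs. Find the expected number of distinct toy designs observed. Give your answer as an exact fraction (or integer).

Let Xⱼ=1 if type j appears at least once. P(Xⱼ=1) = 1 − ((6−1)/6)^3 = 91/216.
E[#distinct] = 6·91/216 = 91/36.

91/36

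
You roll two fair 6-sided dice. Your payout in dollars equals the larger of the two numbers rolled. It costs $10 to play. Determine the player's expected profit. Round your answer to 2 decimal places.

-$5.53

Distribution of the larger of the two numbers rolled: 1 w.p. 1/36, 2 w.p. 1/12, 3 w.p. 5/36, 4 w.p. 7/36, 5 w.p. 1/4, 6 w.p. 11/36
E[payout] = (1/36)·1 + (1/12)·2 + (5/36)·3 + (7/36)·4 + (1/4)·5 + (11/36)·6 = 161/36
Expected profit = 161/36 − 10 = -199/36 ≈ -$5.53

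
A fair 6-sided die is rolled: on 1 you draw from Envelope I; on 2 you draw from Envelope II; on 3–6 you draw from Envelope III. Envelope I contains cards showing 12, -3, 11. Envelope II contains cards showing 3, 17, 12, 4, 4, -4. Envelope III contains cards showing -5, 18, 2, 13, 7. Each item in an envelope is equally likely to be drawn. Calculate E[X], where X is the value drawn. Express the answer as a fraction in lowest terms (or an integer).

E[X | Envelope I] = (12 − 3 + 11)/3 = 20/3
E[X | Envelope II] = (3 + 17 + 12 + 4 + 4 − 4)/6 = 6
E[X | Envelope III] = (-5 + 18 + 2 + 13 + 7)/5 = 7
E[X] = (1/6)·20/3 + (1/6)·6 + (2/3)·7 = 61/9

61/9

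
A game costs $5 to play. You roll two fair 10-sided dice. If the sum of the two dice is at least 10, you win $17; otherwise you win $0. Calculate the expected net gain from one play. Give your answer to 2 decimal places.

E[payout] = (9/25)·0 + (16/25)·17 = 272/25
Expected profit = 272/25 − 5 = 147/25 ≈ $5.88

$5.88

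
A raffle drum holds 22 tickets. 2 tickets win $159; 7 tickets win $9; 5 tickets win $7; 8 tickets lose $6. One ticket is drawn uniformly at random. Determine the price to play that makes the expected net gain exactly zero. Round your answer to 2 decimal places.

E[payout] = (2/22)·159 + (7/22)·9 + (5/22)·7 + (8/22)·(-6) = 184/11
Fair fee = E[payout] = 184/11 ≈ $16.73

$16.73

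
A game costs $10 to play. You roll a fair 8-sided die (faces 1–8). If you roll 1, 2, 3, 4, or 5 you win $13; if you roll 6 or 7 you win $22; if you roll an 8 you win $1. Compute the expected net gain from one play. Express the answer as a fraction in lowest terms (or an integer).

E[payout] = (1/8)·1 + (5/8)·13 + (1/4)·22 = 55/4
Expected profit = 55/4 − 10 = 15/4

15/4 dollars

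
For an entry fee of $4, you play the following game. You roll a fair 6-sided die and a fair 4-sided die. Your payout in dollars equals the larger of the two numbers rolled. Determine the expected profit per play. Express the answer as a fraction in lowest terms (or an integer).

-1/12 dollars

Distribution of the larger of the two numbers rolled: 1 w.p. 1/24, 2 w.p. 1/8, 3 w.p. 5/24, 4 w.p. 7/24, 5 w.p. 1/6, 6 w.p. 1/6
E[payout] = (1/24)·1 + (1/8)·2 + (5/24)·3 + (7/24)·4 + (1/6)·5 + (1/6)·6 = 47/12
Expected profit = 47/12 − 4 = -1/12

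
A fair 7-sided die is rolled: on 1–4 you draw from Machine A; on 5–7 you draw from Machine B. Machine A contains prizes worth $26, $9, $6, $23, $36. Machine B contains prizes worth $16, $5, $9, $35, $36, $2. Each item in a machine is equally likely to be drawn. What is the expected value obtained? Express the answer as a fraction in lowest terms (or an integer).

263/14 dollars

E[X | Machine A] = (26 + 9 + 6 + 23 + 36)/5 = 20
E[X | Machine B] = (16 + 5 + 9 + 35 + 36 + 2)/6 = 103/6
E[X] = (4/7)·20 + (3/7)·103/6 = 263/14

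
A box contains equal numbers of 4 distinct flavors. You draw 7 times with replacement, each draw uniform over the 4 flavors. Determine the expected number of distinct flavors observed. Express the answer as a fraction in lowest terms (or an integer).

Let Xⱼ=1 if type j appears at least once. P(Xⱼ=1) = 1 − ((4−1)/4)^7 = 14197/16384.
E[#distinct] = 4·14197/16384 = 14197/4096.

14197/4096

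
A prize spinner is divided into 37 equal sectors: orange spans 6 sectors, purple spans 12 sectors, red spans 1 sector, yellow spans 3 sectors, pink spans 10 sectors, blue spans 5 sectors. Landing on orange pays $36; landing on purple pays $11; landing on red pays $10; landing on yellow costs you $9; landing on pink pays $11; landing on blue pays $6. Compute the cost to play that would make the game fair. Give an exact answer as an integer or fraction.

471/37 dollars

E[payout] = (6/37)·36 + (12/37)·11 + (1/37)·10 + (3/37)·(-9) + (10/37)·11 + (5/37)·6 = 471/37
Fair fee = E[payout] = 471/37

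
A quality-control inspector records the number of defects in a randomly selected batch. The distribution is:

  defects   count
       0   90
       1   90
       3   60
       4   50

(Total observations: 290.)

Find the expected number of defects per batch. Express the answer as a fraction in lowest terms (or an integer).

Total = 290, so P(defects=0) = 90/290, etc.
E[X] = (9/29)·0 + (9/29)·1 + (6/29)·3 + (5/29)·4
     = 47/29

47/29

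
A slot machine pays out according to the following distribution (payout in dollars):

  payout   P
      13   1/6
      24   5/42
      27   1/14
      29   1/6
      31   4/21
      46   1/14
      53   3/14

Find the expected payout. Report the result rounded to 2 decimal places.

$32.33

E[X] = (1/6)·13 + (5/42)·24 + (1/14)·27 + (1/6)·29 + (4/21)·31 + (1/14)·46 + (3/14)·53
     = 97/3 ≈ 32.33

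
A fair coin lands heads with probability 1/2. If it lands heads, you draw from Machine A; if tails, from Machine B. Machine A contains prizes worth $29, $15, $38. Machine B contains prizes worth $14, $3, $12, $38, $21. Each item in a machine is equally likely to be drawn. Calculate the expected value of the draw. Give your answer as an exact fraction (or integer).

E[X | Machine A] = (29 + 15 + 38)/3 = 82/3
E[X | Machine B] = (14 + 3 + 12 + 38 + 21)/5 = 88/5
E[X] = (1/2)·82/3 + (1/2)·88/5 = 337/15

337/15 dollars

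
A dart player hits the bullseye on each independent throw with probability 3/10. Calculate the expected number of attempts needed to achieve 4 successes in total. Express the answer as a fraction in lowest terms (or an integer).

By linearity (sum of 4 independent geometric waits), E[trials] = 4/p = 4/(3/10) = 40/3.

40/3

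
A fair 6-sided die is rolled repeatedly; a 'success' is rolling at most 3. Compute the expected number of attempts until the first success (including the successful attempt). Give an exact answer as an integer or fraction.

For a geometric distribution, E[trials] = 1/p = 1/(1/2) = 2.

2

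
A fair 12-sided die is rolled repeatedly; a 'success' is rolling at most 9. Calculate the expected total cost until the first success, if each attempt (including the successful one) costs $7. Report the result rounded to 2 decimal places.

E[#attempts] = 1/p = 4/3; E[cost] = 7·4/3 = 28/3.
≈ 9.33

$9.33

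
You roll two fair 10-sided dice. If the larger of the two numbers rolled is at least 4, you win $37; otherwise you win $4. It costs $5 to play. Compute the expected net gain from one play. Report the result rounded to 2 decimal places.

$29.03

E[payout] = (9/100)·4 + (91/100)·37 = 3403/100
Expected profit = 3403/100 − 5 = 2903/100 ≈ $29.03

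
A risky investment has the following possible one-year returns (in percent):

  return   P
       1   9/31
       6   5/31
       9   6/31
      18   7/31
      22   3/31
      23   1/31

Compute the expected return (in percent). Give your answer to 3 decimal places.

E[X] = (9/31)·1 + (5/31)·6 + (6/31)·9 + (7/31)·18 + (3/31)·22 + (1/31)·23
     = 308/31 ≈ 9.935

9.935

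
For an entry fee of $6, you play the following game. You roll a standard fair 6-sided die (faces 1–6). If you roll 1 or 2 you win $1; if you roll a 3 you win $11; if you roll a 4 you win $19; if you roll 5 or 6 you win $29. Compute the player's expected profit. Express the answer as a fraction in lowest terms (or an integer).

$9

E[payout] = (1/3)·1 + (1/6)·11 + (1/6)·19 + (1/3)·29 = 15
Expected profit = 15 − 6 = 9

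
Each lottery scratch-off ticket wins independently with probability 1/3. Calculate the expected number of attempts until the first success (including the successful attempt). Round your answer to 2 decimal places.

3.00

For a geometric distribution, E[trials] = 1/p = 1/(1/3) = 3.
≈ 3.00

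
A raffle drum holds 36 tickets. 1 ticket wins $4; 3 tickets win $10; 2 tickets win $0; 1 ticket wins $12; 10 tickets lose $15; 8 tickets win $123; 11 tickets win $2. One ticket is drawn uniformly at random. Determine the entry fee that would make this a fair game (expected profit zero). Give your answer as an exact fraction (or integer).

451/18 dollars

E[payout] = (1/36)·4 + (3/36)·10 + (2/36)·0 + (1/36)·12 + (10/36)·(-15) + (8/36)·123 + (11/36)·2 = 451/18
Fair fee = E[payout] = 451/18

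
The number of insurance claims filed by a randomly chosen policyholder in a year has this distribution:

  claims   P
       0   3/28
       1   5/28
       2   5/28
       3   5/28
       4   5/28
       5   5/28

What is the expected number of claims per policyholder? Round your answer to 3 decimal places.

E[X] = (3/28)·0 + (5/28)·1 + (5/28)·2 + (5/28)·3 + (5/28)·4 + (5/28)·5
     = 75/28 ≈ 2.679

2.679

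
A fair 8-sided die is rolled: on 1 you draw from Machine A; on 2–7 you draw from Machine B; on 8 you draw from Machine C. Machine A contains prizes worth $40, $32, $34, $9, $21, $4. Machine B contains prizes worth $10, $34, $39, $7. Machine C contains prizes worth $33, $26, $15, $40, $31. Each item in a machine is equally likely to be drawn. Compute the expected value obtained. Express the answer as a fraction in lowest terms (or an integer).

281/12 dollars

E[X | Machine A] = (40 + 32 + 34 + 9 + 21 + 4)/6 = 70/3
E[X | Machine B] = (10 + 34 + 39 + 7)/4 = 45/2
E[X | Machine C] = (33 + 26 + 15 + 40 + 31)/5 = 29
E[X] = (1/8)·70/3 + (3/4)·45/2 + (1/8)·29 = 281/12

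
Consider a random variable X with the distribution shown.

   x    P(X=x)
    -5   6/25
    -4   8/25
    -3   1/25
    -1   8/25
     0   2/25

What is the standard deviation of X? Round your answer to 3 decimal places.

1.809

E[X] = -73/25, E[X²] = 59/5
Var(X) = E[X²] − (E[X])² = 59/5 − 5329/625 = 2046/625
SD(X) = √(2046/625) ≈ 1.809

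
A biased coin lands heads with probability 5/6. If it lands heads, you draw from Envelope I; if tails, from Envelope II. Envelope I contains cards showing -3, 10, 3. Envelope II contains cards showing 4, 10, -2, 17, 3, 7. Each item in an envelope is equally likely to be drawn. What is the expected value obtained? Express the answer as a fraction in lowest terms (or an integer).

E[X | Envelope I] = (-3 + 10 + 3)/3 = 10/3
E[X | Envelope II] = (4 + 10 − 2 + 17 + 3 + 7)/6 = 13/2
E[X] = (5/6)·10/3 + (1/6)·13/2 = 139/36

139/36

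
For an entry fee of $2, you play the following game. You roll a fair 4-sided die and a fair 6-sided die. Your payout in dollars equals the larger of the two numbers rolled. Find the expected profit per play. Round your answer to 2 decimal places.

$1.92

Distribution of the larger of the two numbers rolled: 1 w.p. 1/24, 2 w.p. 1/8, 3 w.p. 5/24, 4 w.p. 7/24, 5 w.p. 1/6, 6 w.p. 1/6
E[payout] = (1/24)·1 + (1/8)·2 + (5/24)·3 + (7/24)·4 + (1/6)·5 + (1/6)·6 = 47/12
Expected profit = 47/12 − 2 = 23/12 ≈ $1.92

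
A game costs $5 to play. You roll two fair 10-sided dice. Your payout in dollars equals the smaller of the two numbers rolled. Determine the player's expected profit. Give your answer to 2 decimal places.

Distribution of the smaller of the two numbers rolled: 1 w.p. 19/100, 2 w.p. 17/100, 3 w.p. 3/20, 4 w.p. 13/100, 5 w.p. 11/100, 6 w.p. 9/100, …
E[payout] = (19/100)·1 + (17/100)·2 + (3/20)·3 + (13/100)·4 + (11/100)·5 + (9/100)·6 + (7/100)·7 + (1/20)·8 + (3/100)·9 + (1/100)·10 = 77/20
Expected profit = 77/20 − 5 = -23/20 ≈ -$1.15

-$1.15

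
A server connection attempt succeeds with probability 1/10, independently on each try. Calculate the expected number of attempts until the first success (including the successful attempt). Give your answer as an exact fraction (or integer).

10

For a geometric distribution, E[trials] = 1/p = 1/(1/10) = 10.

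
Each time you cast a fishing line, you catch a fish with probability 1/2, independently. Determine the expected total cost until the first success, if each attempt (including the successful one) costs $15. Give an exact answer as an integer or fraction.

E[#attempts] = 1/p = 2; E[cost] = 15·2 = 30.

$30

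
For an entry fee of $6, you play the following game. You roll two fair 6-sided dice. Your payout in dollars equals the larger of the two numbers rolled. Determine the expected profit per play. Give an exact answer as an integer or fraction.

-55/36 dollars

Distribution of the larger of the two numbers rolled: 1 w.p. 1/36, 2 w.p. 1/12, 3 w.p. 5/36, 4 w.p. 7/36, 5 w.p. 1/4, 6 w.p. 11/36
E[payout] = (1/36)·1 + (1/12)·2 + (5/36)·3 + (7/36)·4 + (1/4)·5 + (11/36)·6 = 161/36
Expected profit = 161/36 − 6 = -55/36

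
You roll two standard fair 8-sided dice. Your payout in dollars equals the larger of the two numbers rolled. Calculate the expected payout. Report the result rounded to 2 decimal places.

Distribution of the larger of the two numbers rolled: 1 w.p. 1/64, 2 w.p. 3/64, 3 w.p. 5/64, 4 w.p. 7/64, 5 w.p. 9/64, 6 w.p. 11/64, …
E[payout] = (1/64)·1 + (3/64)·2 + (5/64)·3 + (7/64)·4 + (9/64)·5 + (11/64)·6 + (13/64)·7 + (15/64)·8 = 93/16
≈ $5.81

$5.81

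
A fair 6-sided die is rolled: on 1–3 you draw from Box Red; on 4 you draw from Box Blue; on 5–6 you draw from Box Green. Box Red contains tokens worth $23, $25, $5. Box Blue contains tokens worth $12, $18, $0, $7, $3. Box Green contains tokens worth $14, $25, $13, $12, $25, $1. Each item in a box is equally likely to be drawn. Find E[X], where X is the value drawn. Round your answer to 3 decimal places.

$15.167

E[X | Box Red] = (23 + 25 + 5)/3 = 53/3
E[X | Box Blue] = (12 + 18 + 0 + 7 + 3)/5 = 8
E[X | Box Green] = (14 + 25 + 13 + 12 + 25 + 1)/6 = 15
E[X] = (1/2)·53/3 + (1/6)·8 + (1/3)·15 = 91/6 ≈ 15.167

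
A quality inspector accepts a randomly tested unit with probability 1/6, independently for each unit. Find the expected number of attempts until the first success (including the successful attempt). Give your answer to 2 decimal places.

6.00

For a geometric distribution, E[trials] = 1/p = 1/(1/6) = 6.
≈ 6.00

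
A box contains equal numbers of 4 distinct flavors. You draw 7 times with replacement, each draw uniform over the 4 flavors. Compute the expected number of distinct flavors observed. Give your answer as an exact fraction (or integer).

Let Xⱼ=1 if type j appears at least once. P(Xⱼ=1) = 1 − ((4−1)/4)^7 = 14197/16384.
E[#distinct] = 4·14197/16384 = 14197/4096.

14197/4096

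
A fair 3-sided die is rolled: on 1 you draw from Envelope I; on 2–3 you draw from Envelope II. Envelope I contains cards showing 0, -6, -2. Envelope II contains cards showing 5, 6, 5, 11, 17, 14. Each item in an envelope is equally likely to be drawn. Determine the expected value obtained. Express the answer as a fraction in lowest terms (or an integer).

E[X | Envelope I] = (0 − 6 − 2)/3 = -8/3
E[X | Envelope II] = (5 + 6 + 5 + 11 + 17 + 14)/6 = 29/3
E[X] = (1/3)·(-8/3) + (2/3)·29/3 = 50/9

50/9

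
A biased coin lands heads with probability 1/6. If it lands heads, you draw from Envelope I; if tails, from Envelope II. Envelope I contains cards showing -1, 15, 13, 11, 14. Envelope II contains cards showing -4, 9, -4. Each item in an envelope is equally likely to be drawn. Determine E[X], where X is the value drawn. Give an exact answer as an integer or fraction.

E[X | Envelope I] = (-1 + 15 + 13 + 11 + 14)/5 = 52/5
E[X | Envelope II] = (-4 + 9 − 4)/3 = 1/3
E[X] = (1/6)·52/5 + (5/6)·1/3 = 181/90

181/90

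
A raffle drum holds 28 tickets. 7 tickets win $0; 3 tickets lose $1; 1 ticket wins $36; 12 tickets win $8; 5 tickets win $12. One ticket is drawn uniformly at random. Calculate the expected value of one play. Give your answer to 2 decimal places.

E[payout] = (7/28)·0 + (3/28)·(-1) + (1/28)·36 + (12/28)·8 + (5/28)·12 = 27/4
≈ $6.75

$6.75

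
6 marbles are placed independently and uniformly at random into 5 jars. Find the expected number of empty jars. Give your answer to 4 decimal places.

1.3107

Let Xⱼ=1 if jar j is empty. P(Xⱼ=1) = ((5-1)/5)^6 = 4096/15625.
By linearity, E[#empty] = 5·4096/15625 = 4096/3125.
≈ 1.3107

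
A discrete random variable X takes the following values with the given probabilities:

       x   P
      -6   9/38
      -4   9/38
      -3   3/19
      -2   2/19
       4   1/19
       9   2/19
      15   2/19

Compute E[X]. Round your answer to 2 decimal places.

E[X] = (9/38)·(-6) + (9/38)·(-4) + (3/19)·(-3) + (2/19)·(-2) + (1/19)·4 + (2/19)·9 + (2/19)·15
     = -6/19 ≈ -0.32

-0.32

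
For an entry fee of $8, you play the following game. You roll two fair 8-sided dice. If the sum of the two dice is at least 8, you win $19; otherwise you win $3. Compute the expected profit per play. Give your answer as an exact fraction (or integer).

23/4 dollars

E[payout] = (21/64)·3 + (43/64)·19 = 55/4
Expected profit = 55/4 − 8 = 23/4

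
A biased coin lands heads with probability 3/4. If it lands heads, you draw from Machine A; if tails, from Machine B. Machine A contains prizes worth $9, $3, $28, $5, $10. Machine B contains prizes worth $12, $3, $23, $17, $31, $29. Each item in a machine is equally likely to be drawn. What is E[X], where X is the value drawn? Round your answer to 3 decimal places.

$13.042

E[X | Machine A] = (9 + 3 + 28 + 5 + 10)/5 = 11
E[X | Machine B] = (12 + 3 + 23 + 17 + 31 + 29)/6 = 115/6
E[X] = (3/4)·11 + (1/4)·115/6 = 313/24 ≈ 13.042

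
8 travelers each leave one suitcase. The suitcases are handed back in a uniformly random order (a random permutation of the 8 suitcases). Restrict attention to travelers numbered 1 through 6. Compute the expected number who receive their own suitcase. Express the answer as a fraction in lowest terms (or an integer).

Let Xᵢ = 1 if person i gets their own suitcase. For each i, P(Xᵢ=1) = 1/8.
By linearity of expectation, E[X₁+…+X_6] = 6·(1/8) = 3/4.

3/4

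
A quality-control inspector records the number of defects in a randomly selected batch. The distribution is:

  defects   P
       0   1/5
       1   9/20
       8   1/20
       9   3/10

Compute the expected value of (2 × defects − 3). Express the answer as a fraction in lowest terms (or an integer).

41/10

E[2x-3] = (1/5)·(-3) + (9/20)·(-1) + (1/20)·13 + (3/10)·15
     = 41/10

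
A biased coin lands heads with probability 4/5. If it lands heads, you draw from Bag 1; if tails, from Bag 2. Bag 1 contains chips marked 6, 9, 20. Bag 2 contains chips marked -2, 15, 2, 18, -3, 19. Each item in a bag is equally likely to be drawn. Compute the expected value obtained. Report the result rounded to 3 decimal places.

10.967

E[X | Bag 1] = (6 + 9 + 20)/3 = 35/3
E[X | Bag 2] = (-2 + 15 + 2 + 18 − 3 + 19)/6 = 49/6
E[X] = (4/5)·35/3 + (1/5)·49/6 = 329/30 ≈ 10.967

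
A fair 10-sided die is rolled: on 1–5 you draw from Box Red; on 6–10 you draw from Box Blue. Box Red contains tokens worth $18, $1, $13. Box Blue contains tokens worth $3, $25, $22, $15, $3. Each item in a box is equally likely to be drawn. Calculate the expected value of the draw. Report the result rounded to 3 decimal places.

E[X | Box Red] = (18 + 1 + 13)/3 = 32/3
E[X | Box Blue] = (3 + 25 + 22 + 15 + 3)/5 = 68/5
E[X] = (1/2)·32/3 + (1/2)·68/5 = 182/15 ≈ 12.133

$12.133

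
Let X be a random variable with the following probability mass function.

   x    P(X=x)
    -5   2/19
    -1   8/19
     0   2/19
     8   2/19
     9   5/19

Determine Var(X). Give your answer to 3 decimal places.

E[X] = (2/19)·(-5) + (8/19)·(-1) + (2/19)·0 + (2/19)·8 + (5/19)·9 = 43/19
E[X²] = (2/19)·25 + (8/19)·1 + (2/19)·0 + (2/19)·64 + (5/19)·81 = 591/19
Var(X) = 591/19 − (43/19)² = 9380/361 ≈ 25.983

25.983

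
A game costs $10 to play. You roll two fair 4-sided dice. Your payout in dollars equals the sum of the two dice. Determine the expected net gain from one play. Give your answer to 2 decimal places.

-$5.00

Distribution of the sum of the two dice: 2 w.p. 1/16, 3 w.p. 1/8, 4 w.p. 3/16, 5 w.p. 1/4, 6 w.p. 3/16, 7 w.p. 1/8, …
E[payout] = (1/16)·2 + (1/8)·3 + (3/16)·4 + (1/4)·5 + (3/16)·6 + (1/8)·7 + (1/16)·8 = 5
Expected profit = 5 − 10 = -5 ≈ -$5.00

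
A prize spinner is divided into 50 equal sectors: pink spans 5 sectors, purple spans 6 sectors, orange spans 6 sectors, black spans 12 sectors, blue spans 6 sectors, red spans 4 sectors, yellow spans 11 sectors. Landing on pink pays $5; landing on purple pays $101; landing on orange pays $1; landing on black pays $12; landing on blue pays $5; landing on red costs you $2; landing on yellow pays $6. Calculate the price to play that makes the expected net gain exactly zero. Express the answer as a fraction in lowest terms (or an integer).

E[payout] = (5/50)·5 + (6/50)·101 + (6/50)·1 + (12/50)·12 + (6/50)·5 + (4/50)·(-2) + (11/50)·6 = 869/50
Fair fee = E[payout] = 869/50

869/50 dollars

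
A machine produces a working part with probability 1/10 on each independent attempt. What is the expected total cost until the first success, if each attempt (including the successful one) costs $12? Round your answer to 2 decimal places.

E[#attempts] = 1/p = 10; E[cost] = 12·10 = 120.
≈ 120.00

$120.00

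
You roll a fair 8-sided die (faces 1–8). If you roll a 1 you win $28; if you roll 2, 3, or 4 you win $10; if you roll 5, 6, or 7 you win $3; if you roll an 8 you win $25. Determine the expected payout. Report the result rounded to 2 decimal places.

$11.50

E[payout] = (3/8)·3 + (3/8)·10 + (1/8)·25 + (1/8)·28 = 23/2
≈ $11.50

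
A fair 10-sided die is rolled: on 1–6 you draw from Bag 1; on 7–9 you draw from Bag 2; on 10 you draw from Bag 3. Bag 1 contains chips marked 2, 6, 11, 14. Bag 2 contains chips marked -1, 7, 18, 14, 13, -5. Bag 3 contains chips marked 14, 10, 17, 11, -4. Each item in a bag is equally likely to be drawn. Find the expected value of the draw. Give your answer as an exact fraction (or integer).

821/100

E[X | Bag 1] = (2 + 6 + 11 + 14)/4 = 33/4
E[X | Bag 2] = (-1 + 7 + 18 + 14 + 13 − 5)/6 = 23/3
E[X | Bag 3] = (14 + 10 + 17 + 11 − 4)/5 = 48/5
E[X] = (3/5)·33/4 + (3/10)·23/3 + (1/10)·48/5 = 821/100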